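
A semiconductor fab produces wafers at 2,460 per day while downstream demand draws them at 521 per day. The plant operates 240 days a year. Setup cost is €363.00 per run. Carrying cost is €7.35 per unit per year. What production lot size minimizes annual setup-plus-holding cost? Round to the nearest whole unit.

Q* ≈ 3,958 wafers

Annual demand D = 521 × 240 = 125,040.
Production build-up factor (1 − d/p) = 1 − 521/2,460 = 0.7882.
Q* = √(2DS / (H(1 − d/p))) = √(2 × 125,040 × 363 / (7.35 × 0.7882)).
= √(90,779,040 / 5.7934) ≈ 3958.474.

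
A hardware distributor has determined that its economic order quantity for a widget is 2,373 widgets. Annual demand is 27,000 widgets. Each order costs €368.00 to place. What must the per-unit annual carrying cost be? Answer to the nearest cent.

Squaring Q* = √(2DS/H) gives Q*² = 2DS/H.
From Q* = √(2DS/H): H = 2DS / Q*² = 2 × 27,000 × 368 / 2,373² = 3.5290.

H ≈ €3.53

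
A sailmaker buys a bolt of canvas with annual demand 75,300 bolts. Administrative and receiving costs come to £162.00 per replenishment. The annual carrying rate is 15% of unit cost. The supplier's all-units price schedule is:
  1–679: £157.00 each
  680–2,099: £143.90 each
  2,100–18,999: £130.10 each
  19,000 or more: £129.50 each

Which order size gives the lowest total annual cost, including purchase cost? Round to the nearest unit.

Q* ≈ 2,100 bolts

Holding cost per unit per year at price C is H = 0.15·C.
Evaluate total cost at each tier's feasible EOQ or, if the EOQ is below the tier, at the tier's minimum quantity.
Tier 1 (£157.00): EOQ = 1017.8 exceeds tier's upper bound 679, so this tier is dominated.
EOQ at £143.90 = 1063.1 (feasible in tier 2): TC = 75,300×£143.90 + (75,300/1063.1)×162 + (1063.1/2)×0.15×£143.90 = £10,858,618.06.
EOQ at £130.10 = 1118.1 < 2100, so use break Q=2100: TC = 75,300×£130.10 + (75,300/2100.0)×162 + (2100.0/2)×0.15×£130.10 = £9,822,829.61.
EOQ at £129.50 = 1120.7 < 19000, so use break Q=19000: TC = 75,300×£129.50 + (75,300/19000.0)×162 + (19000.0/2)×0.15×£129.50 = £9,936,529.53.
Lowest total cost is £9,822,829.61 at Q = 2100.0.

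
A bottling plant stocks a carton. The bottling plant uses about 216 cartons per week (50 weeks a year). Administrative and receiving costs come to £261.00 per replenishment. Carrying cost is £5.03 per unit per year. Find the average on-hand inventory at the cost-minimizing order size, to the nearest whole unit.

Annual demand D = 216 × 50 = 10,800.
The optimal lot size = √(2DS/H) = √(2 × 10,800 × 261 / 5.03) ≈ 1058.68.
Average inventory = Q*/2 ≈ 1058.68 / 2 = 529.338.

Average inventory ≈ 529 cartons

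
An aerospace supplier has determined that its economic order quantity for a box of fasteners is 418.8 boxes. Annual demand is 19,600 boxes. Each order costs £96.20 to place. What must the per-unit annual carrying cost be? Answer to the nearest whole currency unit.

H ≈ £22

The basic EOQ model gives Q* = √(2DS/H); rearrange for the unknown.
From Q* = √(2DS/H): H = 2DS / Q*² = 2 × 19,600 × 96.2 / 418.8² = 21.5005.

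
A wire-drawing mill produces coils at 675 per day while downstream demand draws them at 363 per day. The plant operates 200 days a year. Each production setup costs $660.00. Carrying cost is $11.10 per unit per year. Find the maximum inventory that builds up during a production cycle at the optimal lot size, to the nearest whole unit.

I_max ≈ 1,998 coils

Annual demand D = 363 × 200 = 72,600.
Production build-up factor (1 − d/p) = 1 − 363/675 = 0.4622.
Q* = √(2DS / (H(1 − d/p))) = √(2 × 72,600 × 660 / (11.1 × 0.4622)).
= √(95,832,000 / 5.1307) ≈ 4321.837.
Maximum inventory = Q*(1 − d/p) = 4321.837 × 0.4622 ≈ 1997.649.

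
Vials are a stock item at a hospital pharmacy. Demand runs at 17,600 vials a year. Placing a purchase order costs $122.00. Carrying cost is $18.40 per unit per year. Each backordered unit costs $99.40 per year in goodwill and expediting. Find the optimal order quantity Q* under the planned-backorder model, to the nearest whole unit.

Q* ≈ 526 vials

With planned backorders, Q* = √(2DS/H) · √((H+B)/B).
√(2DS/H) = √(2 × 17,600 × 122 / 18.4) = 483.106.
√((H+B)/B) = √((18.4+99.4)/99.4) = 1.0886.
Q* ≈ 525.923.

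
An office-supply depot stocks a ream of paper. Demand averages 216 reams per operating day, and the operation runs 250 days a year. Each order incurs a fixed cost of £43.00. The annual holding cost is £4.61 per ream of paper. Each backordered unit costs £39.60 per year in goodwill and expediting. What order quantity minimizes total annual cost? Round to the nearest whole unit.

Q* ≈ 1,060 reams

Annual demand D = 216 × 250 = 54,000.
With planned backorders, Q* = √(2DS/H) · √((H+B)/B).
√(2DS/H) = √(2 × 54,000 × 43 / 4.61) = 1003.681.
√((H+B)/B) = √((4.61+39.6)/39.6) = 1.0566.
Q* ≈ 1060.494.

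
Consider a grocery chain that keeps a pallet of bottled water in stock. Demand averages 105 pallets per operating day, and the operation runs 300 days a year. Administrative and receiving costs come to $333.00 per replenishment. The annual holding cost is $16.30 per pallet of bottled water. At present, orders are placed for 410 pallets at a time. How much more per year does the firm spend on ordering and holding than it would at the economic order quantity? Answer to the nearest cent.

Extra cost ≈ $10,433.55 per year

Annual demand D = 105 × 300 = 31,500.
EOQ = √(2DS/H) = √(2 × 31,500 × 333 / 16.3) ≈ 1134.48.
Cost at Q* = (D/Q*)S + (Q*/2)H = √(2DSH) ≈ $18,492.10.
Cost at Q = 410: (31,500/410)×333 + (410/2)×16.3 = $25,584.15 + $3,341.50 = $28,925.65.
Excess = $28,925.65 − $18,492.10 = $10,433.55.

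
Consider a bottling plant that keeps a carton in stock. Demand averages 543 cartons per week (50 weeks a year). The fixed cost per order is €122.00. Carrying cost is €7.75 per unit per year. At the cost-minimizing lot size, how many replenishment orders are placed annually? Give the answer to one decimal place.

Annual demand D = 543 × 50 = 27,150.
EOQ = √(2DS/H) = √(2 × 27,150 × 122 / 7.75) ≈ 924.55.
Orders per year = D / Q* = 27,150 / 924.55 ≈ 29.366.

N ≈ 29.4 orders per year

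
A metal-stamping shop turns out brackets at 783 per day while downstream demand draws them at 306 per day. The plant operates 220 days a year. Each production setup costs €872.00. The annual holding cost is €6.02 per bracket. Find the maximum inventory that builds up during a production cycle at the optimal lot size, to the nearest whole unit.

Annual demand D = 306 × 220 = 67,320.
Production build-up factor (1 − d/p) = 1 − 306/783 = 0.6092.
Q* = √(2DS / (H(1 − d/p))) = √(2 × 67,320 × 872 / (6.02 × 0.6092)).
= √(117,406,080 / 3.6674) ≈ 5658.076.
Maximum inventory = Q*(1 − d/p) = 5658.076 × 0.6092 ≈ 3446.874.

I_max ≈ 3,447 brackets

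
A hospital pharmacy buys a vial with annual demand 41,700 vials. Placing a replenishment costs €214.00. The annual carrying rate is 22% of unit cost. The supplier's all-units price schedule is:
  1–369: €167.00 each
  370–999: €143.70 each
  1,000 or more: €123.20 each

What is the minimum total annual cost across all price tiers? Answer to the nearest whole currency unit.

TC* ≈ €5,159,916

Holding cost per unit per year at price C is H = 0.22·C.
Candidates are each tier's EOQ (if it falls in that tier) and each price-break quantity.
Tier 1 (€167.00): EOQ = 697.0 exceeds tier's upper bound 369, so this tier is dominated.
EOQ at €143.70 = 751.4 (feasible in tier 2): TC = 41,700×€143.70 + (41,700/751.4)×214 + (751.4/2)×0.22×€143.70 = €6,016,043.61.
EOQ at €123.20 = 811.5 < 1000, so use break Q=1000: TC = 41,700×€123.20 + (41,700/1000.0)×214 + (1000.0/2)×0.22×€123.20 = €5,159,915.80.
Lowest total cost among the candidates is at Q = 1000.0.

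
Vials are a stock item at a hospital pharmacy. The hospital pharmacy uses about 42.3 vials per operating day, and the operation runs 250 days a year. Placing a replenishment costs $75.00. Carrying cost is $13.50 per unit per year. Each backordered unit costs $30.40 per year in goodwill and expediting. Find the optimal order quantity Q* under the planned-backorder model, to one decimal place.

Q* ≈ 411.9 vials

Annual demand D = 42.3 × 250 = 10,575.
With planned backorders, Q* = √(2DS/H) · √((H+B)/B).
√(2DS/H) = √(2 × 10,575 × 75 / 13.5) = 342.783.
√((H+B)/B) = √((13.5+30.4)/30.4) = 1.2017.
Q* ≈ 411.921.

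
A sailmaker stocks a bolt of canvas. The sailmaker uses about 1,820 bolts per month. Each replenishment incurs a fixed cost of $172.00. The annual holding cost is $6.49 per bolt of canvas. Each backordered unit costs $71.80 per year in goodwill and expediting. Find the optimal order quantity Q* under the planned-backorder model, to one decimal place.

Annual demand D = 1,820 × 12 = 21,840.
With planned backorders, Q* = √(2DS/H) · √((H+B)/B).
√(2DS/H) = √(2 × 21,840 × 172 / 6.49) = 1075.928.
√((H+B)/B) = √((6.49+71.8)/71.8) = 1.0442.
Q* ≈ 1123.503.

Q* ≈ 1,123.5 bolts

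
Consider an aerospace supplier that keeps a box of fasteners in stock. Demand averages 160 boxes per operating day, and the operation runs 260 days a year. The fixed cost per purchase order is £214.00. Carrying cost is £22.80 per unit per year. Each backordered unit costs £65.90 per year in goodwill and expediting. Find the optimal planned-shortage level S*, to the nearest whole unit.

Annual demand D = 160 × 260 = 41,600.
With planned backorders, Q* = √(2DS/H) · √((H+B)/B).
√(2DS/H) = √(2 × 41,600 × 214 / 22.8) = 883.692.
√((H+B)/B) = √((22.8+65.9)/65.9) = 1.1602.
Q* ≈ 1025.227.
S* = Q* · H/(H+B) = 1025.227 × 22.8/88.7 ≈ 263.531.

S* ≈ 264 boxes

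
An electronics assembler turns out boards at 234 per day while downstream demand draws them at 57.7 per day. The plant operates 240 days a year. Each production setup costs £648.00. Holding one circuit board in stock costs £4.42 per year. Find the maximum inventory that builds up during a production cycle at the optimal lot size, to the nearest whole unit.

I_max ≈ 1,749 boards

Annual demand D = 57.7 × 240 = 13,848.
Production build-up factor (1 − d/p) = 1 − 57.7/234 = 0.7534.
Q* = √(2DS / (H(1 − d/p))) = √(2 × 13,848 × 648 / (4.42 × 0.7534)).
= √(17,947,008 / 3.3301) ≈ 2321.489.
Maximum inventory = Q*(1 − d/p) = 2321.489 × 0.7534 ≈ 1749.054.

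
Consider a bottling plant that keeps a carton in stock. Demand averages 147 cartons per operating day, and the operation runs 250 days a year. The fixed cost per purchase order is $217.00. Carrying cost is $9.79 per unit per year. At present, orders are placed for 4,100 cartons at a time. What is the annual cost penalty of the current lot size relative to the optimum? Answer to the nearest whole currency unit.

Extra cost ≈ $9,519 per year

Annual demand D = 147 × 250 = 36,750.
EOQ = √(2DS/H) = √(2 × 36,750 × 217 / 9.79) ≈ 1276.39.
Cost at Q* = (D/Q*)S + (Q*/2)H = √(2DSH) ≈ $12,495.82.
Cost at Q = 4,100: (36,750/4,100)×217 + (4,100/2)×9.79 = $1,945.06 + $20,069.50 = $22,014.56.
Excess = $22,014.56 − $12,495.82 = $9,518.74.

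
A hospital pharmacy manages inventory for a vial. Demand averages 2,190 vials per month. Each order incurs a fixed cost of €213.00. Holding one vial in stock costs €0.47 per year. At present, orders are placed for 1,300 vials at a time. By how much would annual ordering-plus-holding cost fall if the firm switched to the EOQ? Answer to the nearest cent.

Annual demand D = 2,190 × 12 = 26,280.
EOQ = √(2DS/H) = √(2 × 26,280 × 213 / 0.47) ≈ 4880.55.
Cost at Q* = (D/Q*)S + (Q*/2)H = √(2DSH) ≈ €2,293.86.
Cost at Q = 1,300: (26,280/1,300)×213 + (1,300/2)×0.47 = €4,305.88 + €305.50 = €4,611.38.
Excess = €4,611.38 − €2,293.86 = €2,317.52.

Extra cost ≈ €2,317.52 per year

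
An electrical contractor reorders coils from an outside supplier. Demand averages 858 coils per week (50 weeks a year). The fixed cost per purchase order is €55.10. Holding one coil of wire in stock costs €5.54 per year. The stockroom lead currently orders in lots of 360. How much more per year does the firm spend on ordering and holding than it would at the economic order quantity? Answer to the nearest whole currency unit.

Extra cost ≈ €2,446 per year

Annual demand D = 858 × 50 = 42,900.
EOQ = √(2DS/H) = √(2 × 42,900 × 55.1 / 5.54) ≈ 923.77.
Cost at Q* = (D/Q*)S + (Q*/2)H = √(2DSH) ≈ €5,117.69.
Cost at Q = 360: (42,900/360)×55.1 + (360/2)×5.54 = €6,566.08 + €997.20 = €7,563.28.
Excess = €7,563.28 − €5,117.69 = €2,445.59.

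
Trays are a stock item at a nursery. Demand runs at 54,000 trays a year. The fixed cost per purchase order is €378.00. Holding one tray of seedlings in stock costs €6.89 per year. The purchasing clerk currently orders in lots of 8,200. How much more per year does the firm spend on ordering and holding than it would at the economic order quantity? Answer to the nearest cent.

EOQ = √(2DS/H) = √(2 × 54,000 × 378 / 6.89) ≈ 2434.15.
Cost at Q* = (D/Q*)S + (Q*/2)H = √(2DSH) ≈ €16,771.33.
Cost at Q = 8,200: (54,000/8,200)×378 + (8,200/2)×6.89 = €2,489.27 + €28,249.00 = €30,738.27.
Excess = €30,738.27 − €16,771.33 = €13,966.94.

Extra cost ≈ €13,966.94 per year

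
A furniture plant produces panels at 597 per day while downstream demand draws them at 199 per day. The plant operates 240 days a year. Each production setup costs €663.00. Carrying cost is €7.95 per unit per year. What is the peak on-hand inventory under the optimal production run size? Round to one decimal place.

Annual demand D = 199 × 240 = 47,760.
Production build-up factor (1 − d/p) = 1 − 199/597 = 0.6667.
Q* = √(2DS / (H(1 − d/p))) = √(2 × 47,760 × 663 / (7.95 × 0.6667)).
= √(63,329,760 / 5.3) ≈ 3456.734.
Maximum inventory = Q*(1 − d/p) = 3456.734 × 0.6667 ≈ 2304.489.

I_max ≈ 2,304.5 panels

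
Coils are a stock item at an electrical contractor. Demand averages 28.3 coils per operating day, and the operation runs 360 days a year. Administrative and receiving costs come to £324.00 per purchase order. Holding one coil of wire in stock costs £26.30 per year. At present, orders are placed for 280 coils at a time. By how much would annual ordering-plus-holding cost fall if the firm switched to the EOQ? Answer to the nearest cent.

Annual demand D = 28.3 × 360 = 10,188.
EOQ = √(2DS/H) = √(2 × 10,188 × 324 / 26.3) ≈ 501.02.
Cost at Q* = (D/Q*)S + (Q*/2)H = √(2DSH) ≈ £13,176.80.
Cost at Q = 280: (10,188/280)×324 + (280/2)×26.3 = £11,788.97 + £3,682.00 = £15,470.97.
Excess = £15,470.97 − £13,176.80 = £2,294.17.

Extra cost ≈ £2,294.17 per year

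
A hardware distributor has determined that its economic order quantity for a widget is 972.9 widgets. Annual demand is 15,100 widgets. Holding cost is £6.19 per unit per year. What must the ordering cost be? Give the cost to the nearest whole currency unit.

S ≈ £194

Squaring Q* = √(2DS/H) gives Q*² = 2DS/H.
From Q* = √(2DS/H): S = Q*²H / (2D) = 972.9² × 6.19 / (2 × 15,100) = 194.0082.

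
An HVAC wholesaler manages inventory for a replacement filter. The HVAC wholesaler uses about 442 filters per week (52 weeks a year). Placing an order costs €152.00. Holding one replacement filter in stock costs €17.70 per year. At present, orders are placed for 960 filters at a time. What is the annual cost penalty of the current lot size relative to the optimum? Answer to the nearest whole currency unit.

Extra cost ≈ €1,014 per year

Annual demand D = 442 × 52 = 22,984.
EOQ = √(2DS/H) = √(2 × 22,984 × 152 / 17.7) ≈ 628.29.
Cost at Q* = (D/Q*)S + (Q*/2)H = √(2DSH) ≈ €11,120.81.
Cost at Q = 960: (22,984/960)×152 + (960/2)×17.7 = €3,639.13 + €8,496.00 = €12,135.13.
Excess = €12,135.13 − €11,120.81 = €1,014.33.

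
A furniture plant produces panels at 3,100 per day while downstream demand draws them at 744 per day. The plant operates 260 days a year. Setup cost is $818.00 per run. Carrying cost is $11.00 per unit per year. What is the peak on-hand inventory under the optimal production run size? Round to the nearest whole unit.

I_max ≈ 4,676 panels

Annual demand D = 744 × 260 = 193,440.
Production build-up factor (1 − d/p) = 1 − 744/3,100 = 0.7600.
Q* = √(2DS / (H(1 − d/p))) = √(2 × 193,440 × 818 / (11 × 0.7600)).
= √(316,467,840 / 8.36) ≈ 6152.642.
Maximum inventory = Q*(1 − d/p) = 6152.642 × 0.7600 ≈ 4676.008.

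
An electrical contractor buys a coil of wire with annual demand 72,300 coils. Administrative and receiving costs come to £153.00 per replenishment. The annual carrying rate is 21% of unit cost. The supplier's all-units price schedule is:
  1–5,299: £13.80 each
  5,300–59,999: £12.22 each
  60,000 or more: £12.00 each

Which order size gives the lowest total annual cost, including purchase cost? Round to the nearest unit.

Holding cost per unit per year at price C is H = 0.21·C.
Evaluate total cost at each tier's feasible EOQ or, if the EOQ is below the tier, at the tier's minimum quantity.
EOQ at £13.80 = 2763.0 (feasible in tier 1): TC = 72,300×£13.80 + (72,300/2763.0)×153 + (2763.0/2)×0.21×£13.80 = £1,005,747.17.
EOQ at £12.22 = 2936.2 < 5300, so use break Q=5300: TC = 72,300×£12.22 + (72,300/5300.0)×153 + (5300.0/2)×0.21×£12.22 = £892,393.58.
EOQ at £12.00 = 2963.0 < 60000, so use break Q=60000: TC = 72,300×£12.00 + (72,300/60000.0)×153 + (60000.0/2)×0.21×£12.00 = £943,384.36.
Lowest total cost is £892,393.58 at Q = 5300.0.

Q* ≈ 5,300 coils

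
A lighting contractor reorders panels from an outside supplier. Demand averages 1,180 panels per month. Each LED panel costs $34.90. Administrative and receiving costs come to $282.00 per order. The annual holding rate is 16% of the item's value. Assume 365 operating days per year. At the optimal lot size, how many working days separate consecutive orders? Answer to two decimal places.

T ≈ 30.83 days

Annual demand D = 1,180 × 12 = 14,160.
Holding cost H = 0.16 × $34.90 = $5.5840 per unit per year.
The optimal lot size = √(2DS/H) = √(2 × 14,160 × 282 / 5.584) ≈ 1195.91.
Cycle time = Q*/D × 365 = 1195.91 / 14,160 × 365 ≈ 30.827 days.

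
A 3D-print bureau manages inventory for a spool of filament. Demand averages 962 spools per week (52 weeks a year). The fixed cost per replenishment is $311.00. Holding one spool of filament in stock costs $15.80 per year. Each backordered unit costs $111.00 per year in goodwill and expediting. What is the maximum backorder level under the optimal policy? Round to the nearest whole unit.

Annual demand D = 962 × 52 = 50,024.
With planned backorders, Q* = √(2DS/H) · √((H+B)/B).
√(2DS/H) = √(2 × 50,024 × 311 / 15.8) = 1403.317.
√((H+B)/B) = √((15.8+111)/111) = 1.0688.
Q* ≈ 1499.871.
S* = Q* · H/(H+B) = 1499.871 × 15.8/126.8 ≈ 186.892.

S* ≈ 187 spools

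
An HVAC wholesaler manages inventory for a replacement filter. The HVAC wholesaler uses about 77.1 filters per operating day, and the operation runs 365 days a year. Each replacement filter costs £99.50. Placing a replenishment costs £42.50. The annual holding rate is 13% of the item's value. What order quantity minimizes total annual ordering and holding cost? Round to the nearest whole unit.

Annual demand D = 77.1 × 365 = 28,141.5.
Holding cost H = 0.13 × £99.50 = £12.9350 per unit per year.
EOQ = √(2DS / H) = √(2 × 28,141.5 × 42.5 / 12.935).
= √(2,392,027.5 / 12.935) = √184,926.7491 ≈ 430.031.

Q* ≈ 430 filters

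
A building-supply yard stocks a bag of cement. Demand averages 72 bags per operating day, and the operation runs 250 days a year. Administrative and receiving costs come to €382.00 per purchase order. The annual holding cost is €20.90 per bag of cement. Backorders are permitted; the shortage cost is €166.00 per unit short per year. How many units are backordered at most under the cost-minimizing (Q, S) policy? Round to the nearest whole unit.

S* ≈ 96 bags

Annual demand D = 72 × 250 = 18,000.
With planned backorders, Q* = √(2DS/H) · √((H+B)/B).
√(2DS/H) = √(2 × 18,000 × 382 / 20.9) = 811.166.
√((H+B)/B) = √((20.9+166)/166) = 1.0611.
Q* ≈ 860.717.
S* = Q* · H/(H+B) = 860.717 × 20.9/186.9 ≈ 96.249.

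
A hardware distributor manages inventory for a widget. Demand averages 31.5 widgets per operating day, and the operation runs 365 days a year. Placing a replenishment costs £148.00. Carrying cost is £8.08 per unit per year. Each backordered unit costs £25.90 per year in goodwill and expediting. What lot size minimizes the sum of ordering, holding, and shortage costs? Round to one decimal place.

Annual demand D = 31.5 × 365 = 11,497.5.
With planned backorders, Q* = √(2DS/H) · √((H+B)/B).
√(2DS/H) = √(2 × 11,497.5 × 148 / 8.08) = 648.996.
√((H+B)/B) = √((8.08+25.9)/25.9) = 1.1454.
Q* ≈ 743.368.

Q* ≈ 743.4 widgets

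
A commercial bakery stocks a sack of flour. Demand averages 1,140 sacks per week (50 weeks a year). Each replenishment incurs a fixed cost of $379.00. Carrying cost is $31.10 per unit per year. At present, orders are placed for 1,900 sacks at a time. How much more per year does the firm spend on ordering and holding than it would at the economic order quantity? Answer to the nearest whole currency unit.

Extra cost ≈ $4,258 per year

Annual demand D = 1,140 × 50 = 57,000.
EOQ = √(2DS/H) = √(2 × 57,000 × 379 / 31.1) ≈ 1178.67.
Cost at Q* = (D/Q*)S + (Q*/2)H = √(2DSH) ≈ $36,656.60.
Cost at Q = 1,900: (57,000/1,900)×379 + (1,900/2)×31.1 = $11,370.00 + $29,545.00 = $40,915.00.
Excess = $40,915.00 − $36,656.60 = $4,258.40.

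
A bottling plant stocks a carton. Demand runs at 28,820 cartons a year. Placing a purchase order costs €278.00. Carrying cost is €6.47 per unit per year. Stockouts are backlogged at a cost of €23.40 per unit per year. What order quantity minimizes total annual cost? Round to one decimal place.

With planned backorders, Q* = √(2DS/H) · √((H+B)/B).
√(2DS/H) = √(2 × 28,820 × 278 / 6.47) = 1573.737.
√((H+B)/B) = √((6.47+23.4)/23.4) = 1.1298.
Q* ≈ 1778.042.

Q* ≈ 1,778.0 cartons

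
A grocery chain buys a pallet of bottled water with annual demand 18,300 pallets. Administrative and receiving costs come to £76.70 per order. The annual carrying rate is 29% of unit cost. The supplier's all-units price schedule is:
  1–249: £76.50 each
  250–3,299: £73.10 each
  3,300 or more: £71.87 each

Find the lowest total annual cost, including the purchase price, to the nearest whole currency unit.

Holding cost per unit per year at price C is H = 0.29·C.
For each price level, check whether its EOQ is feasible; otherwise the best quantity at that price is the breakpoint.
Tier 1 (£76.50): EOQ = 355.7 exceeds tier's upper bound 249, so this tier is dominated.
EOQ at £73.10 = 363.9 (feasible in tier 2): TC = 18,300×£73.10 + (18,300/363.9)×76.7 + (363.9/2)×0.29×£73.10 = £1,345,444.29.
EOQ at £71.87 = 367.0 < 3300, so use break Q=3300: TC = 18,300×£71.87 + (18,300/3300.0)×76.7 + (3300.0/2)×0.29×£71.87 = £1,350,036.13.
Lowest total cost among the candidates is at Q = 363.9.

TC* ≈ £1,345,444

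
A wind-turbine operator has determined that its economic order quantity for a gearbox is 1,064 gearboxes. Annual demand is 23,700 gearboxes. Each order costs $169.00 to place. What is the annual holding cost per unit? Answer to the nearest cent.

Invert the EOQ relation Q*² = 2DS/H.
From Q* = √(2DS/H): H = 2DS / Q*² = 2 × 23,700 × 169 / 1,064² = 7.0759.

H ≈ $7.08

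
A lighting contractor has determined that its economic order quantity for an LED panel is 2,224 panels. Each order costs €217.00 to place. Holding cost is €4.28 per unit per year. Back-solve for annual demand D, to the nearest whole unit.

Squaring Q* = √(2DS/H) gives Q*² = 2DS/H.
From Q* = √(2DS/H): D = Q*²H / (2S) = 2,224² × 4.28 / (2 × 217) = 48777.957.

D ≈ 48,778 panels per year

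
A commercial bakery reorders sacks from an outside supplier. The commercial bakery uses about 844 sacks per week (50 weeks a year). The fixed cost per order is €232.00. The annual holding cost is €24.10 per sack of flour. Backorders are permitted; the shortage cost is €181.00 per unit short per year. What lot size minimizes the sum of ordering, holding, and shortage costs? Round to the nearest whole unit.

Annual demand D = 844 × 50 = 42,200.
With planned backorders, Q* = √(2DS/H) · √((H+B)/B).
√(2DS/H) = √(2 × 42,200 × 232 / 24.1) = 901.377.
√((H+B)/B) = √((24.1+181)/181) = 1.0645.
Q* ≈ 959.512.

Q* ≈ 960 sacks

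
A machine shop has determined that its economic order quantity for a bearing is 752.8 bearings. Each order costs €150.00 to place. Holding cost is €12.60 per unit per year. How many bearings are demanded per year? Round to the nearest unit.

Squaring Q* = √(2DS/H) gives Q*² = 2DS/H.
From Q* = √(2DS/H): D = Q*²H / (2S) = 752.8² × 12.6 / (2 × 150) = 23801.729.

D ≈ 23,802 bearings per year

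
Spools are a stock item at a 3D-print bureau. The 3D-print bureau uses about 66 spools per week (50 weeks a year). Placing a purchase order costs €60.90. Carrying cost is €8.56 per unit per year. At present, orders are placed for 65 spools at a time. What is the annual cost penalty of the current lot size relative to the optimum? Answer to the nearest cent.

Annual demand D = 66 × 50 = 3,300.
EOQ = √(2DS/H) = √(2 × 3,300 × 60.9 / 8.56) ≈ 216.69.
Cost at Q* = (D/Q*)S + (Q*/2)H = √(2DSH) ≈ €1,854.89.
Cost at Q = 65: (3,300/65)×60.9 + (65/2)×8.56 = €3,091.85 + €278.20 = €3,370.05.
Excess = €3,370.05 − €1,854.89 = €1,515.16.

Extra cost ≈ €1,515.16 per year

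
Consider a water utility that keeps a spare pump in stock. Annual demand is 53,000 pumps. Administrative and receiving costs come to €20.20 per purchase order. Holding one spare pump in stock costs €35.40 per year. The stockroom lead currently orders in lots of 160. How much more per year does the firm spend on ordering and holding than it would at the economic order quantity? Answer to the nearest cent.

EOQ = √(2DS/H) = √(2 × 53,000 × 20.2 / 35.4) ≈ 245.94.
Cost at Q* = (D/Q*)S + (Q*/2)H = √(2DSH) ≈ €8,706.23.
Cost at Q = 160: (53,000/160)×20.2 + (160/2)×35.4 = €6,691.25 + €2,832.00 = €9,523.25.
Excess = €9,523.25 − €8,706.23 = €817.02.

Extra cost ≈ €817.02 per year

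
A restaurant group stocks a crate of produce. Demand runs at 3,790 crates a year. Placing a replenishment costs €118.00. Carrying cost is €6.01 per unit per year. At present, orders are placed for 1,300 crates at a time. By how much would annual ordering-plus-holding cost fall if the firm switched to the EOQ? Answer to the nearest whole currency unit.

Extra cost ≈ €1,932 per year

EOQ = √(2DS/H) = √(2 × 3,790 × 118 / 6.01) ≈ 385.78.
Cost at Q* = (D/Q*)S + (Q*/2)H = √(2DSH) ≈ €2,318.53.
Cost at Q = 1,300: (3,790/1,300)×118 + (1,300/2)×6.01 = €344.02 + €3,906.50 = €4,250.52.
Excess = €4,250.52 − €2,318.53 = €1,931.98.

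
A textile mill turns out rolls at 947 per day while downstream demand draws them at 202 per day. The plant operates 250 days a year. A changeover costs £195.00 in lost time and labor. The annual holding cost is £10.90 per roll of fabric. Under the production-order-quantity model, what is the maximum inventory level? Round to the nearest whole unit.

Annual demand D = 202 × 250 = 50,500.
Production build-up factor (1 − d/p) = 1 − 202/947 = 0.7867.
Q* = √(2DS / (H(1 − d/p))) = √(2 × 50,500 × 195 / (10.9 × 0.7867)).
= √(19,695,000 / 8.575) ≈ 1515.520.
Maximum inventory = Q*(1 − d/p) = 1515.520 × 0.7867 ≈ 1192.252.

I_max ≈ 1,192 rolls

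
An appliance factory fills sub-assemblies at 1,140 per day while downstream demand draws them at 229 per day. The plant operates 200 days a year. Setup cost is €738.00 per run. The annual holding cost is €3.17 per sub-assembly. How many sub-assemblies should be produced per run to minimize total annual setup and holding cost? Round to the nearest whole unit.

Annual demand D = 229 × 200 = 45,800.
Production build-up factor (1 − d/p) = 1 − 229/1,140 = 0.7991.
Q* = √(2DS / (H(1 − d/p))) = √(2 × 45,800 × 738 / (3.17 × 0.7991)).
= √(67,600,800 / 2.5332) ≈ 5165.823.

Q* ≈ 5,166 sub-assemblies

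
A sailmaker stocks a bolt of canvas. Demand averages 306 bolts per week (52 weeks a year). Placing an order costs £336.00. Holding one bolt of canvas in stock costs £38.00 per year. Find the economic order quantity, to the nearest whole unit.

Annual demand D = 306 × 52 = 15,912.
EOQ = √(2DS / H) = √(2 × 15,912 × 336 / 38).
= √(10,692,864 / 38) = √281,391.1579 ≈ 530.463.

Q* ≈ 530 bolts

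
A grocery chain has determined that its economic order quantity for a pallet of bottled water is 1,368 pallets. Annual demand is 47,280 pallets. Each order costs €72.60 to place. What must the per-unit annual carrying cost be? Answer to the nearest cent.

The basic EOQ model gives Q* = √(2DS/H); rearrange for the unknown.
From Q* = √(2DS/H): H = 2DS / Q*² = 2 × 47,280 × 72.6 / 1,368² = 3.6684.

H ≈ €3.67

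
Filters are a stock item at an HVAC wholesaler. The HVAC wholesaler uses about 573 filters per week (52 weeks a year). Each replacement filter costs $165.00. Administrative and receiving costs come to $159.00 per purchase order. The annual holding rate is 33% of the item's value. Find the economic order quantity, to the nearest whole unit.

Annual demand D = 573 × 52 = 29,796.
Holding cost H = 0.33 × $165.00 = $54.4500 per unit per year.
EOQ = √(2DS / H) = √(2 × 29,796 × 159 / 54.45).
= √(9,475,128 / 54.45) = √174,015.2066 ≈ 417.151.

Q* ≈ 417 filters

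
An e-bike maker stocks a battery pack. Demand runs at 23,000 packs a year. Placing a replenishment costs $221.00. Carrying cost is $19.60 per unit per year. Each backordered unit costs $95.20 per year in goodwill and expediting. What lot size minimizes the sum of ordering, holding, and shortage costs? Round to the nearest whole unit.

With planned backorders, Q* = √(2DS/H) · √((H+B)/B).
√(2DS/H) = √(2 × 23,000 × 221 / 19.6) = 720.190.
√((H+B)/B) = √((19.6+95.2)/95.2) = 1.0981.
Q* ≈ 790.860.

Q* ≈ 791 packs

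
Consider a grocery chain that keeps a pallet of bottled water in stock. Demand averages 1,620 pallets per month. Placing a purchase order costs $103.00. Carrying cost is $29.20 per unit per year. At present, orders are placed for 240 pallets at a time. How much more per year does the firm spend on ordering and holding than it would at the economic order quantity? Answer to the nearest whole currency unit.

Annual demand D = 1,620 × 12 = 19,440.
EOQ = √(2DS/H) = √(2 × 19,440 × 103 / 29.2) ≈ 370.33.
Cost at Q* = (D/Q*)S + (Q*/2)H = √(2DSH) ≈ $10,813.67.
Cost at Q = 240: (19,440/240)×103 + (240/2)×29.2 = $8,343.00 + $3,504.00 = $11,847.00.
Excess = $11,847.00 − $10,813.67 = $1,033.33.

Extra cost ≈ $1,033 per year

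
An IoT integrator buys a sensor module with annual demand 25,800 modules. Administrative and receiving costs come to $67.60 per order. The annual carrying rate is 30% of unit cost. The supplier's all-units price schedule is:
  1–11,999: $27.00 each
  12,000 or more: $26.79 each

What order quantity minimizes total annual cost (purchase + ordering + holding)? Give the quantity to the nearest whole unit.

Q* ≈ 656 modules

Holding cost per unit per year at price C is H = 0.30·C.
Evaluate total cost at each tier's feasible EOQ or, if the EOQ is below the tier, at the tier's minimum quantity.
EOQ at $27.00 = 656.2 (feasible in tier 1): TC = 25,800×$27.00 + (25,800/656.2)×67.6 + (656.2/2)×0.30×$27.00 = $701,915.46.
EOQ at $26.79 = 658.8 < 12000, so use break Q=12000: TC = 25,800×$26.79 + (25,800/12000.0)×67.6 + (12000.0/2)×0.30×$26.79 = $739,549.34.
Lowest total cost is $701,915.46 at Q = 656.2.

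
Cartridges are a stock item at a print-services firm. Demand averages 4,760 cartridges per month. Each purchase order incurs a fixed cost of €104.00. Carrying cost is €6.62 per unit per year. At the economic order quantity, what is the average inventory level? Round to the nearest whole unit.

Average inventory ≈ 670 cartridges

Annual demand D = 4,760 × 12 = 57,120.
The optimal lot size = √(2DS/H) = √(2 × 57,120 × 104 / 6.62) ≈ 1339.67.
Average inventory = Q*/2 ≈ 1339.67 / 2 = 669.833.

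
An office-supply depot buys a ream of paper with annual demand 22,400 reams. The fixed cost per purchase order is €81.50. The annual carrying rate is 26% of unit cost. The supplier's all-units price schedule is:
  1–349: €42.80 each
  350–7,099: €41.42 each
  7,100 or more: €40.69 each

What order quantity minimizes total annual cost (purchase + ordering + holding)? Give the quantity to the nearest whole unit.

Holding cost per unit per year at price C is H = 0.26·C.
For each price level, check whether its EOQ is feasible; otherwise the best quantity at that price is the breakpoint.
Tier 1 (€42.80): EOQ = 572.8 exceeds tier's upper bound 349, so this tier is dominated.
EOQ at €41.42 = 582.3 (feasible in tier 2): TC = 22,400×€41.42 + (22,400/582.3)×81.5 + (582.3/2)×0.26×€41.42 = €934,078.61.
EOQ at €40.69 = 587.5 < 7100, so use break Q=7100: TC = 22,400×€40.69 + (22,400/7100.0)×81.5 + (7100.0/2)×0.26×€40.69 = €949,270.00.
Lowest total cost is €934,078.61 at Q = 582.3.

Q* ≈ 582 reams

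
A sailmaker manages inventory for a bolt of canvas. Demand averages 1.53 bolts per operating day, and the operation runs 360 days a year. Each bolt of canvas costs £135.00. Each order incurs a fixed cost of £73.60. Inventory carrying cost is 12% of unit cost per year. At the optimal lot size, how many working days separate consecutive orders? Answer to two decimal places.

Annual demand D = 1.53 × 360 = 550.8.
Holding cost H = 0.12 × £135.00 = £16.2000 per unit per year.
EOQ = √(2DS/H) = √(2 × 550.8 × 73.6 / 16.2) ≈ 70.74.
Cycle time = Q*/D × 360 = 70.74 / 550.8 × 360 ≈ 46.238 days.

T ≈ 46.24 days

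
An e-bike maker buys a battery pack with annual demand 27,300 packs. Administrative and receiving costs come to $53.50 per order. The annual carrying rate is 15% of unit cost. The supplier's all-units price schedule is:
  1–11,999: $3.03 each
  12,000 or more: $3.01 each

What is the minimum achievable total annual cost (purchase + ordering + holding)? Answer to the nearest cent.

Holding cost per unit per year at price C is H = 0.15·C.
Evaluate total cost at each tier's feasible EOQ or, if the EOQ is below the tier, at the tier's minimum quantity.
EOQ at $3.03 = 2535.2 (feasible in tier 1): TC = 27,300×$3.03 + (27,300/2535.2)×53.5 + (2535.2/2)×0.15×$3.03 = $83,871.23.
EOQ at $3.01 = 2543.6 < 12000, so use break Q=12000: TC = 27,300×$3.01 + (27,300/12000.0)×53.5 + (12000.0/2)×0.15×$3.01 = $85,003.71.
Lowest total cost among the candidates is at Q = 2535.2.

TC* ≈ $83,871.23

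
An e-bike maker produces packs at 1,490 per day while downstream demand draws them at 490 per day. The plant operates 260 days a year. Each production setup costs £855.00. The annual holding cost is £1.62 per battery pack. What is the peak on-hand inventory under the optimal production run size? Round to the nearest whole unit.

I_max ≈ 9,500 packs

Annual demand D = 490 × 260 = 127,400.
Production build-up factor (1 − d/p) = 1 − 490/1,490 = 0.6711.
Q* = √(2DS / (H(1 − d/p))) = √(2 × 127,400 × 855 / (1.62 × 0.6711)).
= √(217,854,000 / 1.0872) ≈ 14155.278.
Maximum inventory = Q*(1 − d/p) = 14155.278 × 0.6711 ≈ 9500.186.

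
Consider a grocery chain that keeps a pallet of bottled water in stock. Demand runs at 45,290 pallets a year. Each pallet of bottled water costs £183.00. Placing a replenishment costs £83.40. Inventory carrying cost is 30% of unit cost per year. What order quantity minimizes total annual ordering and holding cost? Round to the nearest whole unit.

Q* ≈ 371 pallets

Holding cost H = 0.30 × £183.00 = £54.9000 per unit per year.
EOQ = √(2DS / H) = √(2 × 45,290 × 83.4 / 54.9).
= √(7,554,372 / 54.9) = √137,602.4044 ≈ 370.948.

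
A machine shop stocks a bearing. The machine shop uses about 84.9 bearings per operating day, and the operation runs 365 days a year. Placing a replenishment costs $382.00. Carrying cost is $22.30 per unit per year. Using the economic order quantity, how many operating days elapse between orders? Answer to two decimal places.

Annual demand D = 84.9 × 365 = 30,988.5.
The optimal lot size = √(2DS/H) = √(2 × 30,988.5 × 382 / 22.3) ≈ 1030.37.
Cycle time = Q*/D × 365 = 1030.37 / 30,988.5 × 365 ≈ 12.136 days.

T ≈ 12.14 days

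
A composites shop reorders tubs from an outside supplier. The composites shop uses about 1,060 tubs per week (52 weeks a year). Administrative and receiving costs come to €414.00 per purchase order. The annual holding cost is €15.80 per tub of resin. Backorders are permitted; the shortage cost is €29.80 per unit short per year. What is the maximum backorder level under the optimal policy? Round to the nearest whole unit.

S* ≈ 728 tubs

Annual demand D = 1,060 × 52 = 55,120.
With planned backorders, Q* = √(2DS/H) · √((H+B)/B).
√(2DS/H) = √(2 × 55,120 × 414 / 15.8) = 1699.579.
√((H+B)/B) = √((15.8+29.8)/29.8) = 1.2370.
Q* ≈ 2102.401.
S* = Q* · H/(H+B) = 2102.401 × 15.8/45.6 ≈ 728.463.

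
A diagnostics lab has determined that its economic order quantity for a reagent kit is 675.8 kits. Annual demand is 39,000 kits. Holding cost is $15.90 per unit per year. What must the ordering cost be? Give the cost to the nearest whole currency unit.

S ≈ $93

The basic EOQ model gives Q* = √(2DS/H); rearrange for the unknown.
From Q* = √(2DS/H): S = Q*²H / (2D) = 675.8² × 15.9 / (2 × 39,000) = 93.0977.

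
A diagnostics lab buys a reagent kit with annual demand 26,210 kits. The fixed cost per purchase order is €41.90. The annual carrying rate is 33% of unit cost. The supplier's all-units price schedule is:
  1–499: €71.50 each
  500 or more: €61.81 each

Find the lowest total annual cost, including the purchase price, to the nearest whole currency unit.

Holding cost per unit per year at price C is H = 0.33·C.
For each price level, check whether its EOQ is feasible; otherwise the best quantity at that price is the breakpoint.
EOQ at €71.50 = 305.1 (feasible in tier 1): TC = 26,210×€71.50 + (26,210/305.1)×41.9 + (305.1/2)×0.33×€71.50 = €1,881,213.89.
EOQ at €61.81 = 328.1 < 500, so use break Q=500: TC = 26,210×€61.81 + (26,210/500.0)×41.9 + (500.0/2)×0.33×€61.81 = €1,627,335.82.
Lowest total cost among the candidates is at Q = 500.0.

TC* ≈ €1,627,336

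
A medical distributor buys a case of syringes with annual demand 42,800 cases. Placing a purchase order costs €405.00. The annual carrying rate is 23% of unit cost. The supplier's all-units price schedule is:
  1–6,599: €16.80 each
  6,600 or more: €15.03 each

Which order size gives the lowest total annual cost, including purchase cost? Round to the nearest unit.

Q* ≈ 6,600 cases

Holding cost per unit per year at price C is H = 0.23·C.
Candidates are each tier's EOQ (if it falls in that tier) and each price-break quantity.
EOQ at €16.80 = 2995.3 (feasible in tier 1): TC = 42,800×€16.80 + (42,800/2995.3)×405 + (2995.3/2)×0.23×€16.80 = €730,613.99.
EOQ at €15.03 = 3166.8 < 6600, so use break Q=6600: TC = 42,800×€15.03 + (42,800/6600.0)×405 + (6600.0/2)×0.23×€15.03 = €657,318.13.
Lowest total cost is €657,318.13 at Q = 6600.0.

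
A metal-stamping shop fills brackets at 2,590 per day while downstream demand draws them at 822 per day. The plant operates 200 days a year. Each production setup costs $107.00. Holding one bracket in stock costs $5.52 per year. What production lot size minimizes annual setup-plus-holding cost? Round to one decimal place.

Annual demand D = 822 × 200 = 164,400.
Production build-up factor (1 − d/p) = 1 − 822/2,590 = 0.6826.
Q* = √(2DS / (H(1 − d/p))) = √(2 × 164,400 × 107 / (5.52 × 0.6826)).
= √(35,181,600 / 3.7681) ≈ 3055.604.

Q* ≈ 3,055.6 brackets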